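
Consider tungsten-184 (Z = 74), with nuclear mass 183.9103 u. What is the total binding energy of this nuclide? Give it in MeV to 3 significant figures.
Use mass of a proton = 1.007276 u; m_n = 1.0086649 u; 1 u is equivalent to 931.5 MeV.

With 74 protons and 110 neutrons (A = 184):
Total constituent mass: 74 × 1.007276 + 110 × 1.0086649 = 185.4915630 u
Mass defect Δm = 185.4915630 − 183.9103 = 1.5812630 u
Converting to energy: 1.5812630 u × 931.5 MeV/u = 1472.95 MeV

1470 MeV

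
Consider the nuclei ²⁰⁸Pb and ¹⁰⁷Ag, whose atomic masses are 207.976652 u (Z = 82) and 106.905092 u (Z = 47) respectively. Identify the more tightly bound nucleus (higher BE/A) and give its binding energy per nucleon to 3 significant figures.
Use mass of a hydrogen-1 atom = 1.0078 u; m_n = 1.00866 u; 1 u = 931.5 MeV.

²⁰⁸Pb: Σm = 82(1.0078) + 126(1.00866) = 209.73076 u; Δm = 1.754108 u; E_B = 1634.0 MeV; E_B/A = 7.856 MeV
¹⁰⁷Ag: Σm = 47(1.0078) + 60(1.00866) = 107.88620 u; Δm = 0.981108 u; E_B = 913.90 MeV; E_B/A = 8.541 MeV
¹⁰⁷Ag has the higher binding energy per nucleon, so it is the more tightly bound nucleus.

¹⁰⁷Ag; 8.54 MeV/nucleon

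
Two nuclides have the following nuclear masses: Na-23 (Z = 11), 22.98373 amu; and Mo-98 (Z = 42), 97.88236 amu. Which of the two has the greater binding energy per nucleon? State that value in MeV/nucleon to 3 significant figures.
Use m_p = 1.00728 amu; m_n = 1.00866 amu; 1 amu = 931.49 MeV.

Mo-98; 8.63 MeV/nucleon

Na-23: Σm = 11(1.00728) + 12(1.00866) = 23.18400 amu; Δm = 0.20027 amu; E_B = 186.55 MeV; E_B/A = 8.111 MeV
Mo-98: Σm = 42(1.00728) + 56(1.00866) = 98.79072 amu; Δm = 0.90836 amu; E_B = 846.13 MeV; E_B/A = 8.634 MeV
Mo-98 has the higher binding energy per nucleon, so it is the more tightly bound nucleus.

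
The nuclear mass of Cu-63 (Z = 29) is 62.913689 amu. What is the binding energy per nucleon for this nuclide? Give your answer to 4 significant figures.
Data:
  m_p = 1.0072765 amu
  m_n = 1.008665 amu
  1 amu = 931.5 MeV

The nucleus contains 29 protons and 63 − 29 = 34 neutrons.
Total constituent mass: 29 × 1.0072765 + 34 × 1.008665 = 63.5056285 amu
Mass defect Δm = 63.5056285 − 62.913689 = 0.5919395 amu
E_B = 0.5919395 × 931.5 = 551.392 MeV
BE/A = 551.392 MeV / 63 = 8.752 MeV/nucleon

8.752 MeV/nucleon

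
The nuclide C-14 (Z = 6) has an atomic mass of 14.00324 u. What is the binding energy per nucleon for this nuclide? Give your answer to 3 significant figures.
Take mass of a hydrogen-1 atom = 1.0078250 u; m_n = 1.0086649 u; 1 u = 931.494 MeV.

7.52 MeV/nucleon

Z = 6, so N = A − Z = 14 − 6 = 8.
Mass of separated nucleons = 6(1.0078250) + 8(1.0086649) = 6.0469500 + 8.0693192 = 14.1162692 u
Mass defect Δm = 14.1162692 − 14.00324 = 0.1130292 u
Binding energy = Δm·c² = 0.1130292 × 931.494 MeV/u = 105.286 MeV
Per nucleon: 105.286 / 14 = 7.520 MeV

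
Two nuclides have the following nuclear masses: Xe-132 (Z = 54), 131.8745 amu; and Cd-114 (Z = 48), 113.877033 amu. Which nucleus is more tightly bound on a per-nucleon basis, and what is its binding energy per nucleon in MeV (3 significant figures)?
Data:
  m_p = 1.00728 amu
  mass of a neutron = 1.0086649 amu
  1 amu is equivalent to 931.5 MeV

Xe-132: Σm = 54(1.00728) + 78(1.0086649) = 133.0689822 amu; Δm = 1.1944822 amu; E_B = 1112.66 MeV; E_B/A = 8.429 MeV
Cd-114: Σm = 48(1.00728) + 66(1.0086649) = 114.9213234 amu; Δm = 1.0442904 amu; E_B = 972.76 MeV; E_B/A = 8.533 MeV
Cd-114 has the higher binding energy per nucleon, so it is the more tightly bound nucleus.

Cd-114; 8.53 MeV/nucleon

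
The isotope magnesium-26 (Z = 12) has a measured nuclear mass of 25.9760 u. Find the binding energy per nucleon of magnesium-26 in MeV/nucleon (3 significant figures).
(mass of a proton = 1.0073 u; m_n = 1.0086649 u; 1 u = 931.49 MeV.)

Mass of separated nucleons = 12(1.0073) + 14(1.0086649) = 12.0876 + 14.1213086 = 26.2089086 u
The mass defect is 26.2089086 − 25.9760 = 0.2329086 u.
E_B = 0.2329086 × 931.49 = 216.952 MeV
Per nucleon: 216.952 / 26 = 8.344 MeV

8.34 MeV/nucleon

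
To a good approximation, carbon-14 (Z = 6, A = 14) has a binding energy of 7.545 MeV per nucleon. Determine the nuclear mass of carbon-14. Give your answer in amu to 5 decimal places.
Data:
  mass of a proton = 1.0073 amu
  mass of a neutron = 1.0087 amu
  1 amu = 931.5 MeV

14.00000 amu

Total binding energy = 14 × 7.545 = 105.630 MeV
Mass defect = 105.630 MeV / (931.5 MeV/amu) = 0.1133977 amu
Constituent mass = 6(1.0073) + 8(1.0087) = 14.1134 amu
Nuclear mass = 14.1134 − 0.1133977 = 14.0000023 amu ≈ 14.00000 amu (to 5 decimal places)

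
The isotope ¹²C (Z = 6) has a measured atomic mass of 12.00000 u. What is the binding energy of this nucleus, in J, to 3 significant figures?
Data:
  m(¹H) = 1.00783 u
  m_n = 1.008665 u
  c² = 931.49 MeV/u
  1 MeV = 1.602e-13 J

Mass of separated nucleons = 6(1.00783) + 6(1.008665) = 6.04698 + 6.051990 = 12.098970 u
Mass defect Δm = 12.098970 − 12.00000 = 0.098970 u
E_B = 0.098970 × 931.49 = 92.1896 MeV
In joules: 92.1896 MeV × 1.602e-13 J/MeV = 1.4769e-11 J

1.48e-11 J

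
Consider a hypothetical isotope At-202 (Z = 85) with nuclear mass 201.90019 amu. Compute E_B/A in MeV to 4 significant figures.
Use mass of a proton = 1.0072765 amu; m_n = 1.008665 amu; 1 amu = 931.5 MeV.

7.987 MeV/nucleon

The nucleus contains 85 protons and 202 − 85 = 117 neutrons.
Total constituent mass: 85 × 1.0072765 + 117 × 1.008665 = 203.6323075 amu
Mass defect Δm = 203.6323075 − 201.90019 = 1.7321175 amu
Binding energy = Δm·c² = 1.7321175 × 931.5 MeV/amu = 1613.47 MeV
Dividing by A = 202 gives 7.987 MeV per nucleon.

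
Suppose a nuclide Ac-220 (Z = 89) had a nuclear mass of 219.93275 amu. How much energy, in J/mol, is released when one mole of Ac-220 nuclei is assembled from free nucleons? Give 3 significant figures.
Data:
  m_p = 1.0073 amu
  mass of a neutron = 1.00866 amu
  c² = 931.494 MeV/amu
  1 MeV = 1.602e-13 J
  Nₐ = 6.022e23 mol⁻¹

1.66e+14 J/mol

Mass of separated nucleons = 89(1.0073) + 131(1.00866) = 89.6497 + 132.13446 = 221.78416 amu
Mass defect Δm = 221.78416 − 219.93275 = 1.85141 amu
E_B = 1.85141 × 931.494 = 1724.58 MeV
Per nucleus in joules: 1724.58 MeV × 1.602e-13 J/MeV = 2.7628e-10 J
Per mole: 2.7628e-10 J × 6.022e23 mol⁻¹ = 1.6638e+14 J/mol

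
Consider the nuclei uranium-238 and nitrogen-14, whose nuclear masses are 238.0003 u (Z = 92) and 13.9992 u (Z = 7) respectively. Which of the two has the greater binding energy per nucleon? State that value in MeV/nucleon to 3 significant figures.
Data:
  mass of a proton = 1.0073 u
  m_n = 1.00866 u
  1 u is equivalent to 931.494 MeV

uranium-238; 7.58 MeV/nucleon

uranium-238: Σm = 92(1.0073) + 146(1.00866) = 239.93596 u; Δm = 1.93566 u; E_B = 1803.1 MeV; E_B/A = 7.576 MeV
nitrogen-14: Σm = 7(1.0073) + 7(1.00866) = 14.11172 u; Δm = 0.11252 u; E_B = 104.812 MeV; E_B/A = 7.487 MeV
uranium-238 has the higher binding energy per nucleon, so it is the more tightly bound nucleus.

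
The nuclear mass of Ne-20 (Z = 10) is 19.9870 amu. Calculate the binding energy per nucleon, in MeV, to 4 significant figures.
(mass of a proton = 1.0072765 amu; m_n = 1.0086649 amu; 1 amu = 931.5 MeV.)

8.030 MeV/nucleon

The nucleus contains 10 protons and 20 − 10 = 10 neutrons.
Mass of separated nucleons = 10(1.0072765) + 10(1.0086649) = 10.0727650 + 10.0866490 = 20.1594140 amu
The mass defect is 20.1594140 − 19.9870 = 0.1724140 amu.
Converting to energy: 0.1724140 amu × 931.5 MeV/amu = 160.604 MeV
Per nucleon: 160.604 / 20 = 8.030 MeV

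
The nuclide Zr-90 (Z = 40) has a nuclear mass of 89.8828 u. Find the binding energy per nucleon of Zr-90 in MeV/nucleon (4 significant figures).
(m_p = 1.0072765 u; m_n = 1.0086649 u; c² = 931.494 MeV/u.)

With 40 protons and 50 neutrons (A = 90):
Total constituent mass: 40 × 1.0072765 + 50 × 1.0086649 = 90.7243050 u
Δm = 90.7243050 − 89.8828 = 0.8415050 u
Converting to energy: 0.8415050 u × 931.494 MeV/u = 783.857 MeV
BE/A = 783.857 MeV / 90 = 8.710 MeV/nucleon

8.710 MeV/nucleon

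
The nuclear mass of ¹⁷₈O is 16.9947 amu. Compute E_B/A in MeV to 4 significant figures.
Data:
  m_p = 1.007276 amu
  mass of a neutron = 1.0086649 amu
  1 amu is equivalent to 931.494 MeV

7.753 MeV/nucleon

With 8 protons and 9 neutrons (A = 17):
Mass of separated nucleons = 8(1.007276) + 9(1.0086649) = 8.058208 + 9.0779841 = 17.1361921 amu
The mass defect is 17.1361921 − 16.9947 = 0.1414921 amu.
Binding energy = Δm·c² = 0.1414921 × 931.494 MeV/amu = 131.799 MeV
BE/A = 131.799 MeV / 17 = 7.753 MeV/nucleon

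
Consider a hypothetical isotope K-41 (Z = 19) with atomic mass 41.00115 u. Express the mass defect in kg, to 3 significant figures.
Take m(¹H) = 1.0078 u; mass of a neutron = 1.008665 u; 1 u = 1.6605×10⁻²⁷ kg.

With 19 protons and 22 neutrons (A = 41):
Σm = 19·m(¹H) + 22·m_n = 19.1482 + 22.190630 = 41.338830 u
Mass defect Δm = 41.338830 − 41.00115 = 0.337680 u
In SI units: 0.337680 u × 1.6605×10⁻²⁷ kg/u = 5.6072e-28 kg

5.61e-28 kg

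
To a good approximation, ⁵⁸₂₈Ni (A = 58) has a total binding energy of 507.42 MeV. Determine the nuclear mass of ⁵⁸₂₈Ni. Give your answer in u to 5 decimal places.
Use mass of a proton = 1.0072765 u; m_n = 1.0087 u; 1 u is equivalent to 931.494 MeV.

Mass defect = 507.42 MeV / (931.494 MeV/u) = 0.5447378 u
Constituent mass = 28(1.0072765) + 30(1.0087) = 58.4647420 u
Nuclear mass = 58.4647420 − 0.5447378 = 57.9200042 u ≈ 57.92000 u (to 5 decimal places)

57.92000 u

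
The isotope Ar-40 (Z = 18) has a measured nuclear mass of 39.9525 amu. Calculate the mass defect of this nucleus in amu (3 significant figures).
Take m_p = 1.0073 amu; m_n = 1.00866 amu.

0.369 amu

With 18 protons and 22 neutrons (A = 40):
Σm = 18·m_p + 22·m_n = 18.1314 + 22.19052 = 40.32192 amu
The mass defect is 40.32192 − 39.9525 = 0.36942 amu.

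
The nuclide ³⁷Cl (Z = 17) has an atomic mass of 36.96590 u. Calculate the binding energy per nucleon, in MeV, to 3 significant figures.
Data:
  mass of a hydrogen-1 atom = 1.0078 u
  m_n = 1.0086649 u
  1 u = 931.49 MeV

With 17 protons and 20 neutrons (A = 37):
Mass of separated nucleons = 17(1.0078) + 20(1.0086649) = 17.1326 + 20.1732980 = 37.3058980 u
Mass defect Δm = 37.3058980 − 36.96590 = 0.3399980 u
Converting to energy: 0.3399980 u × 931.49 MeV/u = 316.705 MeV
Per nucleon: 316.705 / 37 = 8.560 MeV

8.56 MeV/nucleon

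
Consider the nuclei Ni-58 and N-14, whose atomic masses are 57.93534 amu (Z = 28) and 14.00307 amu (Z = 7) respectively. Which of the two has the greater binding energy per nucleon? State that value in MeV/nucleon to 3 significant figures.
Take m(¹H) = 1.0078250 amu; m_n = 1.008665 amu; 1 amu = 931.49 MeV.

Ni-58: Σm = 28(1.0078250) + 30(1.008665) = 58.4790500 amu; Δm = 0.5437100 amu; E_B = 506.46 MeV; E_B/A = 8.732 MeV
N-14: Σm = 7(1.0078250) + 7(1.008665) = 14.1154300 amu; Δm = 0.1123600 amu; E_B = 104.66 MeV; E_B/A = 7.476 MeV
Ni-58 has the higher binding energy per nucleon, so it is the more tightly bound nucleus.

Ni-58; 8.73 MeV/nucleon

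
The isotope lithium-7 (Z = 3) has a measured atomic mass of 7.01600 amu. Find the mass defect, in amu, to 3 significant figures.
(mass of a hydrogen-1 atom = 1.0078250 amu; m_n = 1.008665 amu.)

0.0421 amu

The nucleus contains 3 protons and 7 − 3 = 4 neutrons.
Σm = 3·m(¹H) + 4·m_n = 3.0234750 + 4.034660 = 7.0581350 amu
Mass defect Δm = 7.0581350 − 7.01600 = 0.0421350 amu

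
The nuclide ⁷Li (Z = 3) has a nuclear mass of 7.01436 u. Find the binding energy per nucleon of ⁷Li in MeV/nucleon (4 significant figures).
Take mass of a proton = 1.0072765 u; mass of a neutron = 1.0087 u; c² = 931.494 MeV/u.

The nucleus contains 3 protons and 7 − 3 = 4 neutrons.
Mass of separated nucleons = 3(1.0072765) + 4(1.0087) = 3.0218295 + 4.0348 = 7.0566295 u
Mass defect Δm = 7.0566295 − 7.01436 = 0.0422695 u
E_B = 0.0422695 × 931.494 = 39.3738 MeV
BE/A = 39.3738 MeV / 7 = 5.625 MeV/nucleon

5.625 MeV/nucleon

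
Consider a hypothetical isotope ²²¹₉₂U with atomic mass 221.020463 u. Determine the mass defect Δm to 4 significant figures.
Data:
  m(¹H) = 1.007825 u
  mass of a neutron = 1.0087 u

1.822 u

The nucleus contains 92 protons and 221 − 92 = 129 neutrons.
Σm = 92·m(¹H) + 129·m_n = 92.719900 + 130.1223 = 222.842200 u
Δm = 222.842200 − 221.020463 = 1.821737 u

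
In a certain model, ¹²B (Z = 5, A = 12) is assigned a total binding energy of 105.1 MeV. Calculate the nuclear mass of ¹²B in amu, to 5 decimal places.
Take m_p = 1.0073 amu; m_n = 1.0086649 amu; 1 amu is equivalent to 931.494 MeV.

11.98432 amu

Mass defect = 105.1 MeV / (931.494 MeV/amu) = 0.1128295 amu
Constituent mass = 5(1.0073) + 7(1.0086649) = 12.0971543 amu
Nuclear mass = 12.0971543 − 0.1128295 = 11.9843248 amu ≈ 11.98432 amu (to 5 decimal places)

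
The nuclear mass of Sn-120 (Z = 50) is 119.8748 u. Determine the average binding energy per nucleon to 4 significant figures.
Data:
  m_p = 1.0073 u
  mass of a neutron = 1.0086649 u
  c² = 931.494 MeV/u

Z = 50, so N = A − Z = 120 − 50 = 70.
Σm = 50·m_p + 70·m_n = 50.3650 + 70.6065430 = 120.9715430 u
The mass defect is 120.9715430 − 119.8748 = 1.0967430 u.
E_B = 1.0967430 × 931.494 = 1021.61 MeV
Per nucleon: 1021.61 / 120 = 8.513 MeV

8.513 MeV/nucleon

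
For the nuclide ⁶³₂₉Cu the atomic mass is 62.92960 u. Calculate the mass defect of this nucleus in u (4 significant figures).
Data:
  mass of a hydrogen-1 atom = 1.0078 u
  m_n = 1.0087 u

Mass of separated nucleons = 29(1.0078) + 34(1.0087) = 29.2262 + 34.2958 = 63.5220 u
The mass defect is 63.5220 − 62.92960 = 0.59240 u.

0.5924 u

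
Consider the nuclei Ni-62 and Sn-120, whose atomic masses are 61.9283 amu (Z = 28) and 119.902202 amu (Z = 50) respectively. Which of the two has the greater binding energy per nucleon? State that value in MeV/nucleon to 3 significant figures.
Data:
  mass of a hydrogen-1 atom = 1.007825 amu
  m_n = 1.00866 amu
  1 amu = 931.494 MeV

Ni-62: Σm = 28(1.007825) + 34(1.00866) = 62.513540 amu; Δm = 0.585240 amu; E_B = 545.15 MeV; E_B/A = 8.793 MeV
Sn-120: Σm = 50(1.007825) + 70(1.00866) = 120.997450 amu; Δm = 1.095248 amu; E_B = 1020.2 MeV; E_B/A = 8.502 MeV
Ni-62 has the higher binding energy per nucleon, so it is the more tightly bound nucleus.

Ni-62; 8.79 MeV/nucleon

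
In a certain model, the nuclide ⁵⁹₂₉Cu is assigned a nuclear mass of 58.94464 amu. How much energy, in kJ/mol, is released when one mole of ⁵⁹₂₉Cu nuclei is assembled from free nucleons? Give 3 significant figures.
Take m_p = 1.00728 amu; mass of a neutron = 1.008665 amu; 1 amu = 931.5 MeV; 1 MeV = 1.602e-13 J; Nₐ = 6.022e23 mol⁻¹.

4.73e+10 kJ/mol

The nucleus contains 29 protons and 59 − 29 = 30 neutrons.
Σm = 29·m_p + 30·m_n = 29.21112 + 30.259950 = 59.471070 amu
Δm = 59.471070 − 58.94464 = 0.526430 amu
Binding energy = Δm·c² = 0.526430 × 931.5 MeV/amu = 490.370 MeV
Per nucleus in joules: 490.370 MeV × 1.602e-13 J/MeV = 7.8557e-11 J
Per mole: 7.8557e-11 J × 6.022e23 mol⁻¹ = 4.7307e+13 J/mol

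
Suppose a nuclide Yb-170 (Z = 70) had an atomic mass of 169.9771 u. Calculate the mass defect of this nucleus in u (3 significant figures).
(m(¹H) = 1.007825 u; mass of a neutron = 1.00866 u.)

The nucleus contains 70 protons and 170 − 70 = 100 neutrons.
Total constituent mass: 70 × 1.007825 + 100 × 1.00866 = 171.413750 u
The mass defect is 171.413750 − 169.9771 = 1.436650 u.

1.44 u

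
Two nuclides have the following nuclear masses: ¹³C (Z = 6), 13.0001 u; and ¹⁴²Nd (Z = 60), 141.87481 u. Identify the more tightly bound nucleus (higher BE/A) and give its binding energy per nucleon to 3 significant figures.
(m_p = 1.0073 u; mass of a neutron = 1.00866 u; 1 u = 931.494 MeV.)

¹³C: Σm = 6(1.0073) + 7(1.00866) = 13.10442 u; Δm = 0.10432 u; E_B = 97.1735 MeV; E_B/A = 7.4749 MeV
¹⁴²Nd: Σm = 60(1.0073) + 82(1.00866) = 143.14812 u; Δm = 1.27331 u; E_B = 1186.1 MeV; E_B/A = 8.353 MeV
¹⁴²Nd has the higher binding energy per nucleon, so it is the more tightly bound nucleus.

¹⁴²Nd; 8.35 MeV/nucleon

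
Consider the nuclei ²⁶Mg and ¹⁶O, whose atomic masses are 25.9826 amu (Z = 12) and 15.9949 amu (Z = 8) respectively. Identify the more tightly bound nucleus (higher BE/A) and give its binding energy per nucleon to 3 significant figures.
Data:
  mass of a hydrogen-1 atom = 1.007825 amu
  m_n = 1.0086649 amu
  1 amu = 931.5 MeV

²⁶Mg: Σm = 12(1.007825) + 14(1.0086649) = 26.2152086 amu; Δm = 0.2326086 amu; E_B = 216.675 MeV; E_B/A = 8.334 MeV
¹⁶O: Σm = 8(1.007825) + 8(1.0086649) = 16.1319192 amu; Δm = 0.1370192 amu; E_B = 127.63 MeV; E_B/A = 7.977 MeV
²⁶Mg has the higher binding energy per nucleon, so it is the more tightly bound nucleus.

²⁶Mg; 8.33 MeV/nucleon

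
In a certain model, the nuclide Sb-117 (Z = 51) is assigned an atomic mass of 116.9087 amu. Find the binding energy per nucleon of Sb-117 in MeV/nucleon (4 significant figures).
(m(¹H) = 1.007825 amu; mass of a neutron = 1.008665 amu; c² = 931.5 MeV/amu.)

The nucleus contains 51 protons and 117 − 51 = 66 neutrons.
Mass of separated nucleons = 51(1.007825) + 66(1.008665) = 51.399075 + 66.571890 = 117.970965 amu
Δm = 117.970965 − 116.9087 = 1.062265 amu
Binding energy = Δm·c² = 1.062265 × 931.5 MeV/amu = 989.500 MeV
Dividing by A = 117 gives 8.457 MeV per nucleon.

8.457 MeV/nucleon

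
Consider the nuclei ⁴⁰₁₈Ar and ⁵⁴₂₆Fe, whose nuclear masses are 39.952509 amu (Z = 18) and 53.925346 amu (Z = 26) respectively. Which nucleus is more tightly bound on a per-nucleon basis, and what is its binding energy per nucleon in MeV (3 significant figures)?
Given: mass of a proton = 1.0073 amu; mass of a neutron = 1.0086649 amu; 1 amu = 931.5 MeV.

⁵⁴₂₆Fe; 8.75 MeV/nucleon

⁴⁰₁₈Ar: Σm = 18(1.0073) + 22(1.0086649) = 40.3220278 amu; Δm = 0.3695188 amu; E_B = 344.21 MeV; E_B/A = 8.605 MeV
⁵⁴₂₆Fe: Σm = 26(1.0073) + 28(1.0086649) = 54.4324172 amu; Δm = 0.5070712 amu; E_B = 472.34 MeV; E_B/A = 8.747 MeV
⁵⁴₂₆Fe has the higher binding energy per nucleon, so it is the more tightly bound nucleus.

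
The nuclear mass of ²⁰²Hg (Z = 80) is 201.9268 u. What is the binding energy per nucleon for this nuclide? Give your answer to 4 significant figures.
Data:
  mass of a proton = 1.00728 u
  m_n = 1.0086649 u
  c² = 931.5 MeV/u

The nucleus contains 80 protons and 202 − 80 = 122 neutrons.
Mass of separated nucleons = 80(1.00728) + 122(1.0086649) = 80.58240 + 123.0571178 = 203.6395178 u
The mass defect is 203.6395178 − 201.9268 = 1.7127178 u.
Binding energy = Δm·c² = 1.7127178 × 931.5 MeV/u = 1595.40 MeV
BE/A = 1595.40 MeV / 202 = 7.898 MeV/nucleon

7.898 MeV/nucleon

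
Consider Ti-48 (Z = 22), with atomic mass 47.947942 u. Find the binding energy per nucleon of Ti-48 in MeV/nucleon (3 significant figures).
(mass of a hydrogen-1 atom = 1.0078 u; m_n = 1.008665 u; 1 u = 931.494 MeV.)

The nucleus contains 22 protons and 48 − 22 = 26 neutrons.
Total constituent mass: 22 × 1.0078 + 26 × 1.008665 = 48.396890 u
Mass defect Δm = 48.396890 − 47.947942 = 0.448948 u
Converting to energy: 0.448948 u × 931.494 MeV/u = 418.192 MeV
BE/A = 418.192 MeV / 48 = 8.712 MeV/nucleon

8.71 MeV/nucleon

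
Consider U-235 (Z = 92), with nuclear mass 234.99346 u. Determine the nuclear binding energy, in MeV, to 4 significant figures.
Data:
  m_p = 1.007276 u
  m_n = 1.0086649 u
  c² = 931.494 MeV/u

1784 MeV

Total constituent mass: 92 × 1.007276 + 143 × 1.0086649 = 236.9084727 u
Δm = 236.9084727 − 234.99346 = 1.9150127 u
Converting to energy: 1.9150127 u × 931.494 MeV/u = 1783.82 MeV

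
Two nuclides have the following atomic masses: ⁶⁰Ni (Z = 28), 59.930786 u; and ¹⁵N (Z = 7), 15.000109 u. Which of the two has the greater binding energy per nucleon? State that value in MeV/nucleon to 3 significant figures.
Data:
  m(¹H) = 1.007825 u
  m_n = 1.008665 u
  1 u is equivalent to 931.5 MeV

⁶⁰Ni: Σm = 28(1.007825) + 32(1.008665) = 60.496380 u; Δm = 0.565594 u; E_B = 526.85 MeV; E_B/A = 8.781 MeV
¹⁵N: Σm = 7(1.007825) + 8(1.008665) = 15.124095 u; Δm = 0.123986 u; E_B = 115.493 MeV; E_B/A = 7.700 MeV
⁶⁰Ni has the higher binding energy per nucleon, so it is the more tightly bound nucleus.

⁶⁰Ni; 8.78 MeV/nucleon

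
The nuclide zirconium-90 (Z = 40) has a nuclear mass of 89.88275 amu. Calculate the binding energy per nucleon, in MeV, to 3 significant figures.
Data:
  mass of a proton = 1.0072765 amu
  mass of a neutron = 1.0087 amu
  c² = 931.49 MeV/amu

Σm = 40·m_p + 50·m_n = 40.2910600 + 50.4350 = 90.7260600 amu
The mass defect is 90.7260600 − 89.88275 = 0.8433100 amu.
E_B = 0.8433100 × 931.49 = 785.535 MeV
Dividing by A = 90 gives 8.728 MeV per nucleon.

8.73 MeV/nucleon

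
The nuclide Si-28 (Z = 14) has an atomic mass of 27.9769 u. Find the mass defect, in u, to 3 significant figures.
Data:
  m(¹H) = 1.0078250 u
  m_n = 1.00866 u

The nucleus contains 14 protons and 28 − 14 = 14 neutrons.
Σm = 14·m(¹H) + 14·m_n = 14.1095500 + 14.12124 = 28.2307900 u
Δm = 28.2307900 − 27.9769 = 0.2538900 u

0.254 u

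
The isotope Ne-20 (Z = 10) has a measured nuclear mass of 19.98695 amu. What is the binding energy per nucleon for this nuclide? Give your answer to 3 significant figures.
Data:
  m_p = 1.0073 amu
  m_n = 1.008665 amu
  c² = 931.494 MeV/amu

Mass of separated nucleons = 10(1.0073) + 10(1.008665) = 10.0730 + 10.086650 = 20.159650 amu
Δm = 20.159650 − 19.98695 = 0.172700 amu
E_B = 0.172700 × 931.494 = 160.869 MeV
Dividing by A = 20 gives 8.043 MeV per nucleon.

8.04 MeV/nucleon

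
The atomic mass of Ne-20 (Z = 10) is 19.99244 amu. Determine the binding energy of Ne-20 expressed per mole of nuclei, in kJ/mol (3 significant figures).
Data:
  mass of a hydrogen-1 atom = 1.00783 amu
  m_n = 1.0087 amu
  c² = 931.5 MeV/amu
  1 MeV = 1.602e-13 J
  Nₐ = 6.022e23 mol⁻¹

1.55e+10 kJ/mol

Z = 10, so N = A − Z = 20 − 10 = 10.
Σm = 10·m(¹H) + 10·m_n = 10.07830 + 10.0870 = 20.16530 amu
The mass defect is 20.16530 − 19.99244 = 0.17286 amu.
E_B = 0.17286 × 931.5 = 161.019 MeV
Per nucleus in joules: 161.019 MeV × 1.602e-13 J/MeV = 2.5795e-11 J
Per mole: 2.5795e-11 J × 6.022e23 mol⁻¹ = 1.5534e+13 J/mol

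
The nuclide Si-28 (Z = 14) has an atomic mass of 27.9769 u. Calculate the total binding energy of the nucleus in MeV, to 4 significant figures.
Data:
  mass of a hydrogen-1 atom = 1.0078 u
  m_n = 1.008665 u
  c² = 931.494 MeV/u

236.2 MeV

Σm = 14·m(¹H) + 14·m_n = 14.1092 + 14.121310 = 28.230510 u
Δm = 28.230510 − 27.9769 = 0.253610 u
E_B = 0.253610 × 931.494 = 236.236 MeV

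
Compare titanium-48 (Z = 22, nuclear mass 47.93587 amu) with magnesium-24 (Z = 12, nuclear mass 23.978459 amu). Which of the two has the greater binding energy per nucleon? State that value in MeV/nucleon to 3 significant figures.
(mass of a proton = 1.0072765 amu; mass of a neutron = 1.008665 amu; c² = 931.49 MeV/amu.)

titanium-48; 8.72 MeV/nucleon

titanium-48: Σm = 22(1.0072765) + 26(1.008665) = 48.3853730 amu; Δm = 0.4495030 amu; E_B = 418.71 MeV; E_B/A = 8.723 MeV
magnesium-24: Σm = 12(1.0072765) + 12(1.008665) = 24.1912980 amu; Δm = 0.2128390 amu; E_B = 198.26 MeV; E_B/A = 8.261 MeV
titanium-48 has the higher binding energy per nucleon, so it is the more tightly bound nucleus.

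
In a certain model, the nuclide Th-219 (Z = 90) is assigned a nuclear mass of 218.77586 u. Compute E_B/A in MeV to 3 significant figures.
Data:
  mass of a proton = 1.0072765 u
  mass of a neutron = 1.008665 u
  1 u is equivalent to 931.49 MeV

Total constituent mass: 90 × 1.0072765 + 129 × 1.008665 = 220.7726700 u
The mass defect is 220.7726700 − 218.77586 = 1.9968100 u.
Binding energy = Δm·c² = 1.9968100 × 931.49 MeV/u = 1860.01 MeV
BE/A = 1860.01 MeV / 219 = 8.493 MeV/nucleon

8.49 MeV/nucleon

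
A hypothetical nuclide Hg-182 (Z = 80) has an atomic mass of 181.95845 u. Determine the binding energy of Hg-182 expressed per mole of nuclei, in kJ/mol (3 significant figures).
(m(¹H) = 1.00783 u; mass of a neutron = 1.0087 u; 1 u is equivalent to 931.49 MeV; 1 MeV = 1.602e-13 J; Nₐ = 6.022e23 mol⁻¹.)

1.40e+11 kJ/mol

Total constituent mass: 80 × 1.00783 + 102 × 1.0087 = 183.51380 u
Δm = 183.51380 − 181.95845 = 1.55535 u
Converting to energy: 1.55535 u × 931.49 MeV/u = 1448.79 MeV
Per nucleus in joules: 1448.79 MeV × 1.602e-13 J/MeV = 2.3210e-10 J
Per mole: 2.3210e-10 J × 6.022e23 mol⁻¹ = 1.3977e+14 J/mol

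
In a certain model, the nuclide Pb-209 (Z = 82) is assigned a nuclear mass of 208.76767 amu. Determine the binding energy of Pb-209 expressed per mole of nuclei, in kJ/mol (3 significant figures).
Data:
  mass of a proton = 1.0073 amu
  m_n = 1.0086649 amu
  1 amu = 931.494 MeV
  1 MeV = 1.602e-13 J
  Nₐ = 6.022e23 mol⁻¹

Z = 82, so N = A − Z = 209 − 82 = 127.
Total constituent mass: 82 × 1.0073 + 127 × 1.0086649 = 210.6990423 amu
The mass defect is 210.6990423 − 208.76767 = 1.9313723 amu.
Converting to energy: 1.9313723 amu × 931.494 MeV/amu = 1799.06 MeV
Per nucleus in joules: 1799.06 MeV × 1.602e-13 J/MeV = 2.8821e-10 J
Per mole: 2.8821e-10 J × 6.022e23 mol⁻¹ = 1.7356e+14 J/mol

1.74e+11 kJ/mol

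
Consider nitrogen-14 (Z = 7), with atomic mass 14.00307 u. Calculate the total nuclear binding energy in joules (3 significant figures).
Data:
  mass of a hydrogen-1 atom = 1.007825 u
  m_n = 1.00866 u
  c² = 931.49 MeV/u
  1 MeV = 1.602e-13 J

With 7 protons and 7 neutrons (A = 14):
Total constituent mass: 7 × 1.007825 + 7 × 1.00866 = 14.115395 u
Mass defect Δm = 14.115395 − 14.00307 = 0.112325 u
Converting to energy: 0.112325 u × 931.49 MeV/u = 104.630 MeV
In joules: 104.630 MeV × 1.602e-13 J/MeV = 1.6762e-11 J

1.68e-11 J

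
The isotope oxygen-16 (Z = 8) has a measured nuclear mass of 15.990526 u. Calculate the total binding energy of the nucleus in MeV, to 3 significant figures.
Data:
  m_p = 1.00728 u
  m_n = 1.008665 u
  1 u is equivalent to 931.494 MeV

Σm = 8·m_p + 8·m_n = 8.05824 + 8.069320 = 16.127560 u
Mass defect Δm = 16.127560 − 15.990526 = 0.137034 u
Binding energy = Δm·c² = 0.137034 × 931.494 MeV/u = 127.646 MeV

128 MeV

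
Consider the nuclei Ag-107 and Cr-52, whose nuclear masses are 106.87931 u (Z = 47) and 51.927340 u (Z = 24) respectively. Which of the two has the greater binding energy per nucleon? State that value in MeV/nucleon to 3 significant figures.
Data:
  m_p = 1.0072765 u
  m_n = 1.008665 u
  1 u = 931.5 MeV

Cr-52; 8.78 MeV/nucleon

Ag-107: Σm = 47(1.0072765) + 60(1.008665) = 107.8618955 u; Δm = 0.9825855 u; E_B = 915.28 MeV; E_B/A = 8.554 MeV
Cr-52: Σm = 24(1.0072765) + 28(1.008665) = 52.4172560 u; Δm = 0.4899160 u; E_B = 456.36 MeV; E_B/A = 8.776 MeV
Cr-52 has the higher binding energy per nucleon, so it is the more tightly bound nucleus.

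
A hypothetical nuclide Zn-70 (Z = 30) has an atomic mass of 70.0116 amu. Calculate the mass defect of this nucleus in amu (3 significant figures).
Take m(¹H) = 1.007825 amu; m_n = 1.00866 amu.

With 30 protons and 40 neutrons (A = 70):
Mass of separated nucleons = 30(1.007825) + 40(1.00866) = 30.234750 + 40.34640 = 70.581150 amu
The mass defect is 70.581150 − 70.0116 = 0.569550 amu.

0.570 amu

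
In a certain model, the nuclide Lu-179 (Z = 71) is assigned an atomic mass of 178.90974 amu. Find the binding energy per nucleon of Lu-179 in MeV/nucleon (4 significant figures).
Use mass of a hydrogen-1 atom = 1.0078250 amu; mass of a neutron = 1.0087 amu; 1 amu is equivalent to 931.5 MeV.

8.250 MeV/nucleon

Z = 71, so N = A − Z = 179 − 71 = 108.
Total constituent mass: 71 × 1.0078250 + 108 × 1.0087 = 180.4951750 amu
The mass defect is 180.4951750 − 178.90974 = 1.5854350 amu.
Converting to energy: 1.5854350 amu × 931.5 MeV/amu = 1476.83 MeV
Per nucleon: 1476.83 / 179 = 8.250 MeV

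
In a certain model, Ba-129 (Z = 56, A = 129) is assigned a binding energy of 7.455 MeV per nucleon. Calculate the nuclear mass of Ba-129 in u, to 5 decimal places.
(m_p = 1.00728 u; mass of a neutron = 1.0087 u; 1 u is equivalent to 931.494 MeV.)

129.01036 u

Total binding energy = 129 × 7.455 = 961.695 MeV
Mass defect = 961.695 MeV / (931.494 MeV/u) = 1.0324221 u
Constituent mass = 56(1.00728) + 73(1.0087) = 130.04278 u
Nuclear mass = 130.04278 − 1.0324221 = 129.0103579 u ≈ 129.01036 u (to 5 decimal places)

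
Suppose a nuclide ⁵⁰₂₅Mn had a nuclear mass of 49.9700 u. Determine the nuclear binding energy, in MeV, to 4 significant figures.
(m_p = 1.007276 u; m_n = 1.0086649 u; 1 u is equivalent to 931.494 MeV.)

399.2 MeV

Total constituent mass: 25 × 1.007276 + 25 × 1.0086649 = 50.3985225 u
Δm = 50.3985225 − 49.9700 = 0.4285225 u
E_B = 0.4285225 × 931.494 = 399.166 MeV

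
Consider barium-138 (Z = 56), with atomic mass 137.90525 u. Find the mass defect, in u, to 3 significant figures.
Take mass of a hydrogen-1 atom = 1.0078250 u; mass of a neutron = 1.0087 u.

The nucleus contains 56 protons and 138 − 56 = 82 neutrons.
Mass of separated nucleons = 56(1.0078250) + 82(1.0087) = 56.4382000 + 82.7134 = 139.1516000 u
Δm = 139.1516000 − 137.90525 = 1.2463500 u

1.25 u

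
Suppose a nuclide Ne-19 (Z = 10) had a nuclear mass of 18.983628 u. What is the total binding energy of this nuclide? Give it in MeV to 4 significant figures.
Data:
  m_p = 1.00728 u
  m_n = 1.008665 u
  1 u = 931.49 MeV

155.7 MeV

Mass of separated nucleons = 10(1.00728) + 9(1.008665) = 10.07280 + 9.077985 = 19.150785 u
Δm = 19.150785 − 18.983628 = 0.167157 u
Converting to energy: 0.167157 u × 931.49 MeV/u = 155.705 MeV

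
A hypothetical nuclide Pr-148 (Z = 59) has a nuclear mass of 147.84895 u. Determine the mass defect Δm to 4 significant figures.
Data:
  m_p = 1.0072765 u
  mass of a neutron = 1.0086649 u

1.352 u

Total constituent mass: 59 × 1.0072765 + 89 × 1.0086649 = 149.2004896 u
Δm = 149.2004896 − 147.84895 = 1.3515396 u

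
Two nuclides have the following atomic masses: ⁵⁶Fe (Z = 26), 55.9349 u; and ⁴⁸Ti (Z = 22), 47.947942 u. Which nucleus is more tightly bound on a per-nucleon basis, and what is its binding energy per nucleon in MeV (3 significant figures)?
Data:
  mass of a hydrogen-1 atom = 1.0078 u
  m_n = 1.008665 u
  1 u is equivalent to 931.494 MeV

⁵⁶Fe; 8.78 MeV/nucleon

⁵⁶Fe: Σm = 26(1.0078) + 30(1.008665) = 56.462750 u; Δm = 0.527850 u; E_B = 491.69 MeV; E_B/A = 8.780 MeV
⁴⁸Ti: Σm = 22(1.0078) + 26(1.008665) = 48.396890 u; Δm = 0.448948 u; E_B = 418.19 MeV; E_B/A = 8.712 MeV
⁵⁶Fe has the higher binding energy per nucleon, so it is the more tightly bound nucleus.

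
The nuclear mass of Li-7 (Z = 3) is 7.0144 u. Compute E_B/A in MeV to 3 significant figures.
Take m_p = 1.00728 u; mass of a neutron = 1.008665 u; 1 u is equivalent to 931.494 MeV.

With 3 protons and 4 neutrons (A = 7):
Total constituent mass: 3 × 1.00728 + 4 × 1.008665 = 7.056500 u
Δm = 7.056500 − 7.0144 = 0.042100 u
Binding energy = Δm·c² = 0.042100 × 931.494 MeV/u = 39.2159 MeV
BE/A = 39.2159 MeV / 7 = 5.602 MeV/nucleon

5.60 MeV/nucleon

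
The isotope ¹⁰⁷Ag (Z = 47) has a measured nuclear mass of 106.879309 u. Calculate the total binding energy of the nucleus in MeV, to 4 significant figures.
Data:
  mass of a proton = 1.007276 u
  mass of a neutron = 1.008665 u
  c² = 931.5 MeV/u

With 47 protons and 60 neutrons (A = 107):
Total constituent mass: 47 × 1.007276 + 60 × 1.008665 = 107.861872 u
The mass defect is 107.861872 − 106.879309 = 0.982563 u.
Converting to energy: 0.982563 u × 931.5 MeV/u = 915.257 MeV

915.3 MeV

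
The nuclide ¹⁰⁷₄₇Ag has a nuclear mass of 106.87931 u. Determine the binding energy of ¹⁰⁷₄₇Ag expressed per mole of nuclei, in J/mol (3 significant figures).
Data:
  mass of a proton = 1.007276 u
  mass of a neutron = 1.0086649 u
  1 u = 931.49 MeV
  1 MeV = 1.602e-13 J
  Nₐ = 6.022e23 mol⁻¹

Z = 47, so N = A − Z = 107 − 47 = 60.
Total constituent mass: 47 × 1.007276 + 60 × 1.0086649 = 107.8618660 u
The mass defect is 107.8618660 − 106.87931 = 0.9825560 u.
E_B = 0.9825560 × 931.49 = 915.241 MeV
Per nucleus in joules: 915.241 MeV × 1.602e-13 J/MeV = 1.4662e-10 J
Per mole: 1.4662e-10 J × 6.022e23 mol⁻¹ = 8.8295e+13 J/mol

8.83e+13 J/mol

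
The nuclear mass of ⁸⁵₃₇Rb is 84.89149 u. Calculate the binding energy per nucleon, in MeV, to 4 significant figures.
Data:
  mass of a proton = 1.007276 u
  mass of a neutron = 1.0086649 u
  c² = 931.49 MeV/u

8.697 MeV/nucleon

The nucleus contains 37 protons and 85 − 37 = 48 neutrons.
Σm = 37·m_p + 48·m_n = 37.269212 + 48.4159152 = 85.6851272 u
The mass defect is 85.6851272 − 84.89149 = 0.7936372 u.
Converting to energy: 0.7936372 u × 931.49 MeV/u = 739.265 MeV
Dividing by A = 85 gives 8.697 MeV per nucleon.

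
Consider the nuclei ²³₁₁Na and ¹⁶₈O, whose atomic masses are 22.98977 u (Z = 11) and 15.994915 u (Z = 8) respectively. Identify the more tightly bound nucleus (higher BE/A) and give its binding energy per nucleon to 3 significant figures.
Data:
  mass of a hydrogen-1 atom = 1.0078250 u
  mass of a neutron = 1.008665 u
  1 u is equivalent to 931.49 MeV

²³₁₁Na: Σm = 11(1.0078250) + 12(1.008665) = 23.1900550 u; Δm = 0.2002850 u; E_B = 186.56 MeV; E_B/A = 8.111 MeV
¹⁶₈O: Σm = 8(1.0078250) + 8(1.008665) = 16.1319200 u; Δm = 0.1370050 u; E_B = 127.62 MeV; E_B/A = 7.976 MeV
²³₁₁Na has the higher binding energy per nucleon, so it is the more tightly bound nucleus.

²³₁₁Na; 8.11 MeV/nucleon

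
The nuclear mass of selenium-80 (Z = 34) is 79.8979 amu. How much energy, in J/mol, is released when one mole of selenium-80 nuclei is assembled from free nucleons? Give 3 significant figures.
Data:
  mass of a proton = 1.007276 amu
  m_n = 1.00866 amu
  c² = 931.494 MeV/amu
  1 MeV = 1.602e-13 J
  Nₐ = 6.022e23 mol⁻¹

Z = 34, so N = A − Z = 80 − 34 = 46.
Σm = 34·m_p + 46·m_n = 34.247384 + 46.39836 = 80.645744 amu
Δm = 80.645744 − 79.8979 = 0.747844 amu
Converting to energy: 0.747844 amu × 931.494 MeV/amu = 696.612 MeV
Per nucleus in joules: 696.612 MeV × 1.602e-13 J/MeV = 1.1160e-10 J
Per mole: 1.1160e-10 J × 6.022e23 mol⁻¹ = 6.7206e+13 J/mol

6.72e+13 J/mol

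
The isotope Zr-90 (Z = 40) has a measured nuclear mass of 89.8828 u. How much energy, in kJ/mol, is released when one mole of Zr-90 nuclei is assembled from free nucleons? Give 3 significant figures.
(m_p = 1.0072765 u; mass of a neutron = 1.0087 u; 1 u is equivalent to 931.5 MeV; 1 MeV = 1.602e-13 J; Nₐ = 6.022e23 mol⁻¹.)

7.58e+10 kJ/mol

Total constituent mass: 40 × 1.0072765 + 50 × 1.0087 = 90.7260600 u
Δm = 90.7260600 − 89.8828 = 0.8432600 u
Converting to energy: 0.8432600 u × 931.5 MeV/u = 785.497 MeV
Per nucleus in joules: 785.497 MeV × 1.602e-13 J/MeV = 1.2584e-10 J
Per mole: 1.2584e-10 J × 6.022e23 mol⁻¹ = 7.5781e+13 J/mol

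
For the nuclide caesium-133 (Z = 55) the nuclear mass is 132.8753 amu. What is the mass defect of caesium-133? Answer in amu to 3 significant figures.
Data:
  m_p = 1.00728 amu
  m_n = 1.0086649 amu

1.20 amu

With 55 protons and 78 neutrons (A = 133):
Mass of separated nucleons = 55(1.00728) + 78(1.0086649) = 55.40040 + 78.6758622 = 134.0762622 amu
The mass defect is 134.0762622 − 132.8753 = 1.2009622 amu.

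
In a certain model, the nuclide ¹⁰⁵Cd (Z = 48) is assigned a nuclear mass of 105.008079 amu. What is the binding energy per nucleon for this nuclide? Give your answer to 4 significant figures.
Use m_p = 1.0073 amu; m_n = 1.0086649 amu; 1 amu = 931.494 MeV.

Total constituent mass: 48 × 1.0073 + 57 × 1.0086649 = 105.8442993 amu
Mass defect Δm = 105.8442993 − 105.008079 = 0.8362203 amu
Converting to energy: 0.8362203 amu × 931.494 MeV/amu = 778.934 MeV
Per nucleon: 778.934 / 105 = 7.418 MeV

7.418 MeV/nucleon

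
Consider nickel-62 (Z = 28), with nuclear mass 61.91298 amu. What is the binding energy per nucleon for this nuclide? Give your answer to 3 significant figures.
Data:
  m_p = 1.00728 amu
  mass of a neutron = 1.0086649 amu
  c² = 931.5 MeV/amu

The nucleus contains 28 protons and 62 − 28 = 34 neutrons.
Total constituent mass: 28 × 1.00728 + 34 × 1.0086649 = 62.4984466 amu
The mass defect is 62.4984466 − 61.91298 = 0.5854666 amu.
Binding energy = Δm·c² = 0.5854666 × 931.5 MeV/amu = 545.362 MeV
BE/A = 545.362 MeV / 62 = 8.796 MeV/nucleon

8.80 MeV/nucleon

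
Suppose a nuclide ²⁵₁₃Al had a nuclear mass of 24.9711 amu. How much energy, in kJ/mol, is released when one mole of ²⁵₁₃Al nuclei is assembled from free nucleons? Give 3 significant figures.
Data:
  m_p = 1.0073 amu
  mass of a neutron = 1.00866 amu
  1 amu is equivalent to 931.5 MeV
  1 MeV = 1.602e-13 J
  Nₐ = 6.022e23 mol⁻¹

2.05e+10 kJ/mol

With 13 protons and 12 neutrons (A = 25):
Σm = 13·m_p + 12·m_n = 13.0949 + 12.10392 = 25.19882 amu
The mass defect is 25.19882 − 24.9711 = 0.22772 amu.
Converting to energy: 0.22772 amu × 931.5 MeV/amu = 212.121 MeV
Per nucleus in joules: 212.121 MeV × 1.602e-13 J/MeV = 3.3982e-11 J
Per mole: 3.3982e-11 J × 6.022e23 mol⁻¹ = 2.0464e+13 J/mol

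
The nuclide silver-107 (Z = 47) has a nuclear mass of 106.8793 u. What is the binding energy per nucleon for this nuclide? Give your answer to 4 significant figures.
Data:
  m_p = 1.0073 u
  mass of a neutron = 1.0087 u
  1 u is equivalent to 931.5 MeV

8.582 MeV/nucleon

The nucleus contains 47 protons and 107 − 47 = 60 neutrons.
Σm = 47·m_p + 60·m_n = 47.3431 + 60.5220 = 107.8651 u
Δm = 107.8651 − 106.8793 = 0.9858 u
Converting to energy: 0.9858 u × 931.5 MeV/u = 918.273 MeV
BE/A = 918.273 MeV / 107 = 8.582 MeV/nucleon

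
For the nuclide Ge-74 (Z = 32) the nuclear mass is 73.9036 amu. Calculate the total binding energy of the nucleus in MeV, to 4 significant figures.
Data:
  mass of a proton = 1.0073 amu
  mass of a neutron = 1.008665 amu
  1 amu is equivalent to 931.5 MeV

646.4 MeV

With 32 protons and 42 neutrons (A = 74):
Total constituent mass: 32 × 1.0073 + 42 × 1.008665 = 74.597530 amu
Mass defect Δm = 74.597530 − 73.9036 = 0.693930 amu
Binding energy = Δm·c² = 0.693930 × 931.5 MeV/amu = 646.396 MeV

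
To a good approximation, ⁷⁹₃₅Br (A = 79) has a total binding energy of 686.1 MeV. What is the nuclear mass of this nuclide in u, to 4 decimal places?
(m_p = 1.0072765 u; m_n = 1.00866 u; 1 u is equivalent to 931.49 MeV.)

78.8992 u

Mass defect = 686.1 MeV / (931.49 MeV/u) = 0.736562 u
Constituent mass = 35(1.0072765) + 44(1.00866) = 79.6357175 u
Nuclear mass = 79.6357175 − 0.736562 = 78.8991555 u ≈ 78.8992 u (to 4 decimal places)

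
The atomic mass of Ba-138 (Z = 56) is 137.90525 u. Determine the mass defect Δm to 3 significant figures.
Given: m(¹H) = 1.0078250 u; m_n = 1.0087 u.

Z = 56, so N = A − Z = 138 − 56 = 82.
Total constituent mass: 56 × 1.0078250 + 82 × 1.0087 = 139.1516000 u
Mass defect Δm = 139.1516000 − 137.90525 = 1.2463500 u

1.25 u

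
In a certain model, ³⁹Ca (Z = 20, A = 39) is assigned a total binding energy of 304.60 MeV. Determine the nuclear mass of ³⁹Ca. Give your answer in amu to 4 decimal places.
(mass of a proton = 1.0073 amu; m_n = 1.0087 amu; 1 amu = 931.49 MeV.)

38.9843 amu

Mass defect = 304.60 MeV / (931.49 MeV/amu) = 0.327003 amu
Constituent mass = 20(1.0073) + 19(1.0087) = 39.3113 amu
Nuclear mass = 39.3113 − 0.327003 = 38.984297 amu ≈ 38.9843 amu (to 4 decimal places)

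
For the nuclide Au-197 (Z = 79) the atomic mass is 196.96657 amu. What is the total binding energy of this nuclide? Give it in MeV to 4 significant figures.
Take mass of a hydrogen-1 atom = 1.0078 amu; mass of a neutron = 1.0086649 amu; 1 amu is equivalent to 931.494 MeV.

Z = 79, so N = A − Z = 197 − 79 = 118.
Mass of separated nucleons = 79(1.0078) + 118(1.0086649) = 79.6162 + 119.0224582 = 198.6386582 amu
Δm = 198.6386582 − 196.96657 = 1.6720882 amu
Binding energy = Δm·c² = 1.6720882 × 931.494 MeV/amu = 1557.54 MeV

1558 MeV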